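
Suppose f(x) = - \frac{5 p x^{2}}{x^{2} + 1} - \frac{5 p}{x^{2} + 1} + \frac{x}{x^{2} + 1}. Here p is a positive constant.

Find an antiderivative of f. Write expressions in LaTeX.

An antiderivative is F(x) = - 5 p x + \frac{\log{\left(2 x^{2} + 2 \right)}}{2}.

Integrate term by term and add the pieces.
Check: d/dx[- 5 p x + \frac{\log{\left(2 x^{2} + 2 \right)}}{2}] = \frac{- 5 p x^{2} - 5 p + x}{x^{2} + 1}, which equals f(x).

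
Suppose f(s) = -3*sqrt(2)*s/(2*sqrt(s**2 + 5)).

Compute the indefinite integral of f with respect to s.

f matches the chain-rule pattern g'(h)*h' with inner function h(s) = s**2/2 + 5/2; substituting u = h(s) collapses the integral.
Check: d/ds[-3*sqrt(s**2/2 + 5/2)] = -3*sqrt(2)*s/(2*sqrt(s**2 + 5)) = f(s).

F(s) = -3*sqrt(s**2/2 + 5/2) + C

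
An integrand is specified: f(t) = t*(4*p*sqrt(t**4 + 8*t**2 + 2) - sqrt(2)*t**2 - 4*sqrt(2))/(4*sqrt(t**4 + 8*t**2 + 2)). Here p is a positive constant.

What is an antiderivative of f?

A first test for any F(t): its t-derivative must equal f(t) identically.
Check: d/dt[p*t**2/2 - sqrt(t**4/2 + 4*t**2 + 1)/4] = (4*p*t*sqrt(t**4 + 8*t**2 + 2) - sqrt(2)*t**3 - 4*sqrt(2)*t)/(4*sqrt(t**4 + 8*t**2 + 2)), which equals f(t).

An antiderivative is F(t) = p*t**2/2 - sqrt(t**4/2 + 4*t**2 + 1)/4.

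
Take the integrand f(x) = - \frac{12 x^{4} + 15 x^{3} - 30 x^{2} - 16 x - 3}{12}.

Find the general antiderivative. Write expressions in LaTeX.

F(x) = \frac{x \left(- 48 x^{4} - 75 x^{3} + 200 x^{2} + 160 x + 60\right)}{240} + C

A candidate is checked by its d/dx: the result must match f(x).
Check: d/dx[\frac{x \left(- 48 x^{4} - 75 x^{3} + 200 x^{2} + 160 x + 60\right)}{240}] = - x^{4} - \frac{5 x^{3}}{4} + \frac{5 x^{2}}{2} + \frac{4 x}{3} + \frac{1}{4}, which equals f(x).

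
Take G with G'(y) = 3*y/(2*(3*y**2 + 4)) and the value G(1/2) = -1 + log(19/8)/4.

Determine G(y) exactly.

G(y) = log(3*y**2/2 + 2)/4 - 1

The substitution u = 3*y**2/2 + 2 works: G'(y) is exactly (dG/du)*(du/dy) for that inner function.
A general antiderivative is log(3*y**2/2 + 2)/4 + C.
The condition gives C = -1 + log(19/8)/4 - (log(19/8)/4) = -1.
So G(y) = log(3*y**2/2 + 2)/4 - 1.
Check: d/dy[log(3*y**2/2 + 2)/4 - 1] = 3*y/(6*y**2 + 8), which equals G'(y).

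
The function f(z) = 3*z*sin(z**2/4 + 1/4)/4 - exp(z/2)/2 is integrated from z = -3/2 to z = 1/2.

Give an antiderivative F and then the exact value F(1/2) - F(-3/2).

Antiderivative: F(z) = -(2*exp(z/2) + 3*cos(z**2/4 + 1/4))/2; value = -3*cos(5/16)/2 - exp(1/4) + exp(-3/4) + 3*cos(13/16)/2

The integrand splits into summands that can be handled one at a time.
F(z) = -(2*exp(z/2) + 3*cos(z**2/4 + 1/4))/2 is an antiderivative of f.
Check: d/dz[-(2*exp(z/2) + 3*cos(z**2/4 + 1/4))/2] = 3*z*sin(z**2/4 + 1/4)/4 - exp(z/2)/2 = f(z).
F(1/2) = -3*cos(5/16)/2 - exp(1/4); F(-3/2) = -3*cos(13/16)/2 - exp(-3/4).
Integral = F(1/2) - F(-3/2) = -3*cos(5/16)/2 - exp(1/4) + exp(-3/4) + 3*cos(13/16)/2.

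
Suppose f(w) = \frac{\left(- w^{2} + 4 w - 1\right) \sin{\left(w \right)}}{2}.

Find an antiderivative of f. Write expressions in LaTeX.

Any candidate F(w) must reproduce f(w) exactly when differentiated.
Check: d/dw[\frac{w^{2} \cos{\left(w \right)} - 2 w \sin{\left(w \right)} - 4 w \cos{\left(w \right)} + 4 \sin{\left(w \right)} - \cos{\left(w \right)}}{2}] = - \frac{w^{2} \sin{\left(w \right)}}{2} + 2 w \sin{\left(w \right)} - \frac{\sin{\left(w \right)}}{2}, which equals f(w).

An antiderivative is F(w) = \frac{w^{2} \cos{\left(w \right)} - 2 w \sin{\left(w \right)} - 4 w \cos{\left(w \right)} + 4 \sin{\left(w \right)} - \cos{\left(w \right)}}{2}.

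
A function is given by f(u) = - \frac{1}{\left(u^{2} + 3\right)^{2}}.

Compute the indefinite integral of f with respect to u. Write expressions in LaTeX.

Whatever form F(u) takes, F'(u) = f(u) is non-negotiable.
Check: d/du[- \frac{u}{6 u^{2} + 18} - \frac{\sqrt{3} \operatorname{atan}{\left(\frac{\sqrt{3} u}{3} \right)}}{18}] = - \frac{1}{u^{4} + 6 u^{2} + 9}, which equals f(u).

F(u) = - \frac{u}{6 u^{2} + 18} - \frac{\sqrt{3} \operatorname{atan}{\left(\frac{\sqrt{3} u}{3} \right)}}{18} + C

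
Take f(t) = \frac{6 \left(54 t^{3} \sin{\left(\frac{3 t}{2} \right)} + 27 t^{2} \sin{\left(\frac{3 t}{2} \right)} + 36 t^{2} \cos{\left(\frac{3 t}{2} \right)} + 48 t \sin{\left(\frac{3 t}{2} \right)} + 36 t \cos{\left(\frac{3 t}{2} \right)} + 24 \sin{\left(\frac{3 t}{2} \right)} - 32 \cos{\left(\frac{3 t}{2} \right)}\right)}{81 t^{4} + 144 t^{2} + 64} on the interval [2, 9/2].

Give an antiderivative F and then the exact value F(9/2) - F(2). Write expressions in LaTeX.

Antiderivative: F(t) = - \frac{4 t \cos{\left(\frac{3 t}{2} \right)}}{\frac{3 t^{2}}{2} + \frac{4}{3}} - \frac{2 \cos{\left(\frac{3 t}{2} \right)}}{\frac{3 t^{2}}{2} + \frac{4}{3}}; value = \frac{15 \cos{\left(3 \right)}}{11} - \frac{480 \cos{\left(\frac{27}{4} \right)}}{761}

An antiderivative F(t) passes only if d/dt[F] lands on f(t) exactly.
F(t) = - \frac{4 t \cos{\left(\frac{3 t}{2} \right)}}{\frac{3 t^{2}}{2} + \frac{4}{3}} - \frac{2 \cos{\left(\frac{3 t}{2} \right)}}{\frac{3 t^{2}}{2} + \frac{4}{3}} is an antiderivative of f.
Check: d/dt[- \frac{4 t \cos{\left(\frac{3 t}{2} \right)}}{\frac{3 t^{2}}{2} + \frac{4}{3}} - \frac{2 \cos{\left(\frac{3 t}{2} \right)}}{\frac{3 t^{2}}{2} + \frac{4}{3}}] = \frac{324 t^{3} \sin{\left(\frac{3 t}{2} \right)} + 162 t^{2} \sin{\left(\frac{3 t}{2} \right)} + 216 t^{2} \cos{\left(\frac{3 t}{2} \right)} + 288 t \sin{\left(\frac{3 t}{2} \right)} + 216 t \cos{\left(\frac{3 t}{2} \right)} + 144 \sin{\left(\frac{3 t}{2} \right)} - 192 \cos{\left(\frac{3 t}{2} \right)}}{81 t^{4} + 144 t^{2} + 64}, which equals f(t).
F(9/2) = - \frac{480 \cos{\left(\frac{27}{4} \right)}}{761}; F(2) = - \frac{15 \cos{\left(3 \right)}}{11}.
Integral = F(9/2) - F(2) = \frac{15 \cos{\left(3 \right)}}{11} - \frac{480 \cos{\left(\frac{27}{4} \right)}}{761}.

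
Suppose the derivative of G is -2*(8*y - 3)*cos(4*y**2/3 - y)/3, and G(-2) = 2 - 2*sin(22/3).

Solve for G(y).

The substitution u = 4*y**2/3 - y works: G'(y) is exactly (dG/du)*(du/dy) for that inner function.
A general antiderivative is -2*sin(4*y**2/3 - y) + C.
The condition gives C = 2 - 2*sin(22/3) - (-2*sin(22/3)) = 2.
So G(y) = 2 - 2*sin(4*y**2/3 - y).
Check: d/dy[2 - 2*sin(4*y**2/3 - y)] = -16*y*cos(4*y**2/3 - y)/3 + 2*cos(4*y**2/3 - y), which equals G'(y).

G(y) = 2 - 2*sin(4*y**2/3 - y)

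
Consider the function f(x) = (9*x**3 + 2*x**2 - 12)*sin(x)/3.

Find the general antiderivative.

F(x) = -3*x**3*cos(x) + 9*x**2*sin(x) - 2*x**2*cos(x)/3 + 4*x*sin(x)/3 + 18*x*cos(x) - 18*sin(x) + 16*cos(x)/3 + C

Since d/dx undoes antidifferentiation here, F'(x) = f(x) is required of F(x).
Check: d/dx[-3*x**3*cos(x) + 9*x**2*sin(x) - 2*x**2*cos(x)/3 + 4*x*sin(x)/3 + 18*x*cos(x) - 18*sin(x) + 16*cos(x)/3] = 3*x**3*sin(x) + 2*x**2*sin(x)/3 - 4*sin(x), which equals f(x).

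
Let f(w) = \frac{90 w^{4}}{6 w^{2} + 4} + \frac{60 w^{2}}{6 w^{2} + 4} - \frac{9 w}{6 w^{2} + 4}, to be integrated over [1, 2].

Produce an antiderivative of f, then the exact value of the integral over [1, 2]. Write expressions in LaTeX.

Antiderivative: F(w) = \frac{20 w^{3} - 3 \log{\left(\frac{w^{2}}{2} + \frac{1}{3} \right)} - 8}{4}; value = - \frac{3 \log{\left(\frac{7}{3} \right)}}{4} + \frac{3 \log{\left(\frac{5}{6} \right)}}{4} + 35

The integrand splits into summands that can be handled one at a time.
F(w) = \frac{20 w^{3} - 3 \log{\left(\frac{w^{2}}{2} + \frac{1}{3} \right)} - 8}{4} is an antiderivative of f.
Check: d/dw[\frac{20 w^{3} - 3 \log{\left(\frac{w^{2}}{2} + \frac{1}{3} \right)} - 8}{4}] = \frac{90 w^{4} + 60 w^{2} - 9 w}{6 w^{2} + 4}, which equals f(w).
F(2) = 38 - \frac{3 \log{\left(\frac{7}{3} \right)}}{4}; F(1) = 3 - \frac{3 \log{\left(\frac{5}{6} \right)}}{4}.
Integral = F(2) - F(1) = - \frac{3 \log{\left(\frac{7}{3} \right)}}{4} + \frac{3 \log{\left(\frac{5}{6} \right)}}{4} + 35.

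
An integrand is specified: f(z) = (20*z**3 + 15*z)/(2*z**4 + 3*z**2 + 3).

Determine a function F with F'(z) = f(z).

f matches the chain-rule pattern g'(h)*h' with inner function h(z) = z**4 + 3*z**2/2 + 3/2; substituting u = h(z) collapses the integral.
Check: d/dz[5*log(z**4 + 3*z**2/2 + 3/2)/2] = (20*z**3 + 15*z)/(2*z**4 + 3*z**2 + 3) = f(z).

An antiderivative is F(z) = 5*log(z**4 + 3*z**2/2 + 3/2)/2.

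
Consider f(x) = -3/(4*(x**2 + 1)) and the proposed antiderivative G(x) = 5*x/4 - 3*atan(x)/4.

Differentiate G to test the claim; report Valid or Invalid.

Invalid: d/dx[G] - f = 5/4, which is not 0.

d/dx[G] = (5*x**2 + 2)/(4*x**2 + 4)
d/dx[G] - f(x) = 5/4 != 0.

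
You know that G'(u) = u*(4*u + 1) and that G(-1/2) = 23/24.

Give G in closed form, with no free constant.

G(u) = 4*u**3/3 + u**2/2 + 1

Whatever form G(u) takes, its d/du must return the stated G'(u).
A general antiderivative is 4*u**3/3 + u**2/2 + C.
The condition gives C = 23/24 - (-1/24) = 1.
So G(u) = 4*u**3/3 + u**2/2 + 1.
Check: d/du[4*u**3/3 + u**2/2 + 1] = 4*u**2 + u, which equals G'(u).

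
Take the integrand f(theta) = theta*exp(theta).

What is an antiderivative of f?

An antiderivative is F(theta) = theta*exp(theta) - exp(theta).

Recognize the product-rule pattern: f = u'v + uv' with u = theta - 1, v = exp(theta), so integration by parts undoes it.
Check: d/dtheta[theta*exp(theta) - exp(theta)] = theta*exp(theta) = f(theta).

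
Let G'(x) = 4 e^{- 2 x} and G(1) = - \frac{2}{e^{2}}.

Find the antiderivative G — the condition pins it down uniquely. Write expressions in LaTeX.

Differentiate the proposed G(x) back; it has to land on the given G'(x).
A general antiderivative is - 2 e^{- 2 x} + C.
The condition gives C = - \frac{2}{e^{2}} - (- \frac{2}{e^{2}}) = 0.
So G(x) = - 2 e^{- 2 x}.
Check: d/dx[- 2 e^{- 2 x}] = 4 e^{- 2 x} = G'(x).

G(x) = - 2 e^{- 2 x}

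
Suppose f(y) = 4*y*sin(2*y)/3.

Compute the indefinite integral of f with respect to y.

Any candidate F(y) must reproduce f(y) exactly when differentiated.
Check: d/dy[-2*y*cos(2*y)/3 + sin(2*y)/3] = 4*y*sin(2*y)/3 = f(y).

F(y) = -2*y*cos(2*y)/3 + sin(2*y)/3 + C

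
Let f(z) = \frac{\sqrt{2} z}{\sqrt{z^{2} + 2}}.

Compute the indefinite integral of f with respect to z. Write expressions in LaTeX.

F(z) = \sqrt{2} \sqrt{z^{2} + 2} + C

The substitution u = 2 z^{2} + 4 works: f is exactly (dF/du)*(du/dz) for that inner function.
Check: d/dz[\sqrt{2} \sqrt{z^{2} + 2}] = \frac{\sqrt{2} z}{\sqrt{z^{2} + 2}} = f(z).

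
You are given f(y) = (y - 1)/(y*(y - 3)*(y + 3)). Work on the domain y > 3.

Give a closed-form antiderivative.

Factor the denominator (y*(y - 3)*(y + 3)) and decompose: f = -2/(9*(y + 3)) + 1/(9*(y - 3)) + 1/(9*y); each piece integrates to a log, atan, or power term.
Check: d/dy[(-2*log(y + 3) + log(y**2 - 3*y))/9] = (y - 1)/(y**3 - 9*y), which equals f(y).

An antiderivative is F(y) = (-2*log(y + 3) + log(y**2 - 3*y))/9.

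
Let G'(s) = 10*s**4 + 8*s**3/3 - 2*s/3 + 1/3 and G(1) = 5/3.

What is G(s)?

Integrate term by term and add the pieces.
A general antiderivative is 2*s**5 + 2*s**4/3 - s**2/3 + s/3 + C.
The condition gives C = 5/3 - (8/3) = -1.
So G(s) = 2*s**5 + 2*s**4/3 - s**2/3 + s/3 - 1.
Check: d/ds[2*s**5 + 2*s**4/3 - s**2/3 + s/3 - 1] = 10*s**4 + 8*s**3/3 - 2*s/3 + 1/3 = G'(s).

G(s) = 2*s**5 + 2*s**4/3 - s**2/3 + s/3 - 1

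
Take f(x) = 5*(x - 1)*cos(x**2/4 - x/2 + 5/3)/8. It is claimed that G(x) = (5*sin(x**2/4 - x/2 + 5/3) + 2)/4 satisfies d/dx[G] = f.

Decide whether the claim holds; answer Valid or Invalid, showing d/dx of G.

Valid: G'(x) = f(x).

d/dx[G] = 5*x*cos(x**2/4 - x/2 + 5/3)/8 - 5*cos(x**2/4 - x/2 + 5/3)/8
This equals f(x) exactly, so the claim holds.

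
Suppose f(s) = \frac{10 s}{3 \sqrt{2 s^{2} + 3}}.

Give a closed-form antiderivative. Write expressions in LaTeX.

An antiderivative is F(s) = \frac{5 \sqrt{2 s^{2} + 3}}{3}.

The substitution u = 2 s^{2} + 3 works: f is exactly (dF/du)*(du/ds) for that inner function.
Check: d/ds[\frac{5 \sqrt{2 s^{2} + 3}}{3}] = \frac{10 s}{3 \sqrt{2 s^{2} + 3}} = f(s).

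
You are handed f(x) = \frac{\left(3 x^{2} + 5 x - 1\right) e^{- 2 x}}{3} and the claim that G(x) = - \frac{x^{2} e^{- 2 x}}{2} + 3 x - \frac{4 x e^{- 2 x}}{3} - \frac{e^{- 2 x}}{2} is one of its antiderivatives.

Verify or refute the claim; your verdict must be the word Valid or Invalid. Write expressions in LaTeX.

d/dx[G] = \frac{\left(3 x^{2} + 5 x + 9 e^{2 x} - 1\right) e^{- 2 x}}{3}
d/dx[G] - f(x) = 3 != 0.

Invalid: d/dx[G] - f = 3, which is not 0.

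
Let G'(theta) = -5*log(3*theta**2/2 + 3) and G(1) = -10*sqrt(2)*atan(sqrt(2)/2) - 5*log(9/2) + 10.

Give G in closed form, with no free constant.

G(theta) = 5*(-theta*log(3*theta**2/2 + 3) + 2*theta - 2*sqrt(2)*atan(sqrt(2)*theta/2))

Any candidate G(theta) must reproduce the stated G'(theta) exactly.
A general antiderivative is -5*theta*log(3*theta**2/2 + 3) + 10*theta - 10*sqrt(2)*atan(sqrt(2)*theta/2) + C.
The condition gives C = -10*sqrt(2)*atan(sqrt(2)/2) - 5*log(9/2) + 10 - (-10*sqrt(2)*atan(sqrt(2)/2) - 5*log(9/2) + 10) = 0.
So G(theta) = 5*(-theta*log(3*theta**2/2 + 3) + 2*theta - 2*sqrt(2)*atan(sqrt(2)*theta/2)).
Check: d/dtheta[5*(-theta*log(3*theta**2/2 + 3) + 2*theta - 2*sqrt(2)*atan(sqrt(2)*theta/2))] = -5*log(theta**2/2 + 1) - 5*log(3), which equals G'(theta).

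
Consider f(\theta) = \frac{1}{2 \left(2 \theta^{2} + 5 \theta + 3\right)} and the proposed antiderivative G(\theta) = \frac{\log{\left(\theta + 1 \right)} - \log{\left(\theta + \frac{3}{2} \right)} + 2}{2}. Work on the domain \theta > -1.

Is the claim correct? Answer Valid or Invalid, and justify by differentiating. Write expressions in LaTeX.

d/d\theta[G] = \frac{1}{4 \theta^{2} + 10 \theta + 6}
This equals f(\theta) exactly, so the claim holds.

Valid - differentiating G returns exactly f.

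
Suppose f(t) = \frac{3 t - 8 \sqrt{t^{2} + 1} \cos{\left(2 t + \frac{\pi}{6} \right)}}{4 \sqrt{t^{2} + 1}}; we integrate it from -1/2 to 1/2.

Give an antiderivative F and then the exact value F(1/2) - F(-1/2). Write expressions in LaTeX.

A candidate is checked by its d/dt: the result must match f(t).
F(t) = \frac{3 \sqrt{t^{2} + 1}}{4} - \sin{\left(2 t + \frac{\pi}{6} \right)} is an antiderivative of f.
Check: d/dt[\frac{3 \sqrt{t^{2} + 1}}{4} - \sin{\left(2 t + \frac{\pi}{6} \right)}] = \frac{3 t - 8 \sqrt{t^{2} + 1} \cos{\left(2 t + \frac{\pi}{6} \right)}}{4 \sqrt{t^{2} + 1}} = f(t).
F(1/2) = - \sin{\left(\frac{\pi}{6} + 1 \right)} + \frac{3 \sqrt{5}}{8}; F(-1/2) = - \cos{\left(1 + \frac{\pi}{3} \right)} + \frac{3 \sqrt{5}}{8}.
Integral = F(1/2) - F(-1/2) = - \sin{\left(\frac{\pi}{6} + 1 \right)} + \cos{\left(1 + \frac{\pi}{3} \right)}.

Antiderivative: F(t) = \frac{3 \sqrt{t^{2} + 1}}{4} - \sin{\left(2 t + \frac{\pi}{6} \right)}; value = - \sin{\left(\frac{\pi}{6} + 1 \right)} + \cos{\left(1 + \frac{\pi}{3} \right)}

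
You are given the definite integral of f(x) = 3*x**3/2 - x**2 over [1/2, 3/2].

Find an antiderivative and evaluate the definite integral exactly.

Antiderivative: F(x) = 3*x**4/8 - x**3/3; value = 19/24

The integrand splits into summands that can be handled one at a time.
F(x) = 3*x**4/8 - x**3/3 is an antiderivative of f.
Check: d/dx[3*x**4/8 - x**3/3] = 3*x**3/2 - x**2 = f(x).
F(3/2) = 99/128; F(1/2) = -7/384.
Integral = F(3/2) - F(1/2) = 19/24.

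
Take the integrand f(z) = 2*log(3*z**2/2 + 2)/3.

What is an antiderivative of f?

An antiderivative is F(z) = 2*z*log(3*z**2/2 + 2)/3 - 4*z/3 + 8*sqrt(3)*atan(sqrt(3)*z/2)/9.

Any candidate F(z) must reproduce f(z) exactly when differentiated.
Check: d/dz[2*z*log(3*z**2/2 + 2)/3 - 4*z/3 + 8*sqrt(3)*atan(sqrt(3)*z/2)/9] = 2*log(3*z**2/2 + 2)/3 = f(z).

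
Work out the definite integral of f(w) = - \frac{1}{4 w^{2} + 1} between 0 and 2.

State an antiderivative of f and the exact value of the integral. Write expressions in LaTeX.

Differentiate the proposed F(w) back; it has to land on f(w) exactly.
F(w) = - \frac{\operatorname{atan}{\left(2 w \right)}}{2} is an antiderivative of f.
Check: d/dw[- \frac{\operatorname{atan}{\left(2 w \right)}}{2}] = - \frac{1}{4 w^{2} + 1} = f(w).
F(2) = - \frac{\operatorname{atan}{\left(4 \right)}}{2}; F(0) = 0.
Integral = F(2) - F(0) = - \frac{\operatorname{atan}{\left(4 \right)}}{2}.

Antiderivative: F(w) = - \frac{\operatorname{atan}{\left(2 w \right)}}{2}; value = - \frac{\operatorname{atan}{\left(4 \right)}}{2}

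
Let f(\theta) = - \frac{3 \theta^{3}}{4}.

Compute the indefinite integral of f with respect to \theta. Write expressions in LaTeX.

F(\theta) = - \frac{3 \theta^{4}}{16} + C

Whatever form F(\theta) takes, F'(\theta) = f(\theta) is non-negotiable.
Check: d/d\theta[- \frac{3 \theta^{4}}{16}] = - \frac{3 \theta^{3}}{4} = f(\theta).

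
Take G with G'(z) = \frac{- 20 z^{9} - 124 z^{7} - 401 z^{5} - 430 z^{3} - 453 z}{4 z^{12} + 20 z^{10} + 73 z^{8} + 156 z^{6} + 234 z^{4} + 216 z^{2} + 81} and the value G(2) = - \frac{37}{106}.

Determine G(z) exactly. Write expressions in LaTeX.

G(z) = - \frac{4 z^{6} - 7 z^{2} - 43}{2 \left(z^{2} + 1\right) \left(2 z^{4} + 3 z^{2} + 9\right)}

Recover the given G'(z) by differentiating a candidate G(z); any mismatch rules it out.
A general antiderivative is \frac{4}{3 \left(\frac{z^{4}}{3} + \frac{z^{2}}{2} + \frac{3}{2}\right)} + \frac{5}{2 \left(z^{2} + 1\right)} + C.
The condition gives C = - \frac{37}{106} - (\frac{69}{106}) = -1.
So G(z) = - \frac{4 z^{6} - 7 z^{2} - 43}{2 \left(z^{2} + 1\right) \left(2 z^{4} + 3 z^{2} + 9\right)}.
Check: d/dz[- \frac{4 z^{6} - 7 z^{2} - 43}{2 \left(z^{2} + 1\right) \left(2 z^{4} + 3 z^{2} + 9\right)}] = \frac{- 20 z^{9} - 124 z^{7} - 401 z^{5} - 430 z^{3} - 453 z}{4 z^{12} + 20 z^{10} + 73 z^{8} + 156 z^{6} + 234 z^{4} + 216 z^{2} + 81} = G'(z).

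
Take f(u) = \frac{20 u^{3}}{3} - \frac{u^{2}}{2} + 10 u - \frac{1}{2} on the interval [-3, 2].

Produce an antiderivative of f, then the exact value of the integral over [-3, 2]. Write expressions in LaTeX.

Antiderivative: F(u) = \frac{u \left(10 u - 1\right) \left(u^{2} + 3\right)}{6}; value = - \frac{425}{3}

f has the shape v'r + vr' for v = \frac{u^{2}}{3} + 1 and r = 5 u^{2} - \frac{u}{2} — it is the derivative of the product v*r.
F(u) = \frac{u \left(10 u - 1\right) \left(u^{2} + 3\right)}{6} is an antiderivative of f.
Check: d/du[\frac{u \left(10 u - 1\right) \left(u^{2} + 3\right)}{6}] = \frac{20 u^{3}}{3} - \frac{u^{2}}{2} + 10 u - \frac{1}{2} = f(u).
F(2) = \frac{133}{3}; F(-3) = 186.
Integral = F(2) - F(-3) = - \frac{425}{3}.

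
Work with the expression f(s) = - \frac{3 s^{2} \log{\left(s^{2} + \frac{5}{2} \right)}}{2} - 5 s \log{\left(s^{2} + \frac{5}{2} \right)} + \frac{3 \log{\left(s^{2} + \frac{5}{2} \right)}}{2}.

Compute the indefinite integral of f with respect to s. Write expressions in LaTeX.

The integrand splits into summands that can be handled one at a time.
Check: d/ds[\frac{4 s^{3} + 30 s^{2} + 6 s \left(- s^{2} - 5 s + 3\right) \log{\left(s^{2} + \frac{5}{2} \right)} - 66 s - 75 \log{\left(s^{2} + \frac{5}{2} \right)} + 33 \sqrt{10} \operatorname{atan}{\left(\frac{\sqrt{10} s}{5} \right)}}{12}] = - \frac{3 s^{2} \log{\left(s^{2} + \frac{5}{2} \right)}}{2} - 5 s \log{\left(s^{2} + \frac{5}{2} \right)} + \frac{3 \log{\left(s^{2} + \frac{5}{2} \right)}}{2} = f(s).

F(s) = \frac{4 s^{3} + 30 s^{2} + 6 s \left(- s^{2} - 5 s + 3\right) \log{\left(s^{2} + \frac{5}{2} \right)} - 66 s - 75 \log{\left(s^{2} + \frac{5}{2} \right)} + 33 \sqrt{10} \operatorname{atan}{\left(\frac{\sqrt{10} s}{5} \right)}}{12} + C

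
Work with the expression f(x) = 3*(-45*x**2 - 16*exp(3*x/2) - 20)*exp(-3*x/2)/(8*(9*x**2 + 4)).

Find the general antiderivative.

For F(x) to be correct the identity F'(x) - f(x) = 0 must hold.
Check: d/dx[-(4*exp(3*x/2)*atan(3*x/2) - 5)*exp(-3*x/2)/4] = (-135*x**2 - 48*exp(3*x/2) - 60)/(72*x**2*exp(3*x/2) + 32*exp(3*x/2)), which equals f(x).

F(x) = -(4*exp(3*x/2)*atan(3*x/2) - 5)*exp(-3*x/2)/4 + C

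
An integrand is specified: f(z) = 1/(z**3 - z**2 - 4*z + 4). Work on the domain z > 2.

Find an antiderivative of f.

Factor the denominator ((z - 2)*(z - 1)*(z + 2)) and decompose: f = 1/(12*(z + 2)) - 1/(3*(z - 1)) + 1/(4*(z - 2)); each piece integrates to a log, atan, or power term.
Check: d/dz[log(z - 2)/4 - log(z - 1)/3 + log(z + 2)/12] = 1/(z**3 - z**2 - 4*z + 4) = f(z).

An antiderivative is F(z) = log(z - 2)/4 - log(z - 1)/3 + log(z + 2)/12.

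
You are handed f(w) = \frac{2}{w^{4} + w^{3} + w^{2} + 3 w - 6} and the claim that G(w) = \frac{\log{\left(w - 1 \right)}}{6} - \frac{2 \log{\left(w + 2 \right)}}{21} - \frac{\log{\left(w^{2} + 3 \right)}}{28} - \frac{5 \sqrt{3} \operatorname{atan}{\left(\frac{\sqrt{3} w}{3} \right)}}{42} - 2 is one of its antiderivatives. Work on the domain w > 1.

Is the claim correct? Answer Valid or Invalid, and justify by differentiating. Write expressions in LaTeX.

Valid: G'(w) = f(w).

d/dw[G] = \frac{2}{w^{4} + w^{3} + w^{2} + 3 w - 6}
This equals f(w) exactly, so the claim holds.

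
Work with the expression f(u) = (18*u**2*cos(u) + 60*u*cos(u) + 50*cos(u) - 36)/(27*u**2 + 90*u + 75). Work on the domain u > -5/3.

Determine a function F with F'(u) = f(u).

For F(u) to be correct the identity F'(u) - f(u) = 0 must hold.
Check: d/du[2*((3*u + 5)*sin(u) + 6)/(3*(3*u + 5))] = (18*u**2*cos(u) + 60*u*cos(u) + 50*cos(u) - 36)/(27*u**2 + 90*u + 75) = f(u).

An antiderivative is F(u) = 2*((3*u + 5)*sin(u) + 6)/(3*(3*u + 5)).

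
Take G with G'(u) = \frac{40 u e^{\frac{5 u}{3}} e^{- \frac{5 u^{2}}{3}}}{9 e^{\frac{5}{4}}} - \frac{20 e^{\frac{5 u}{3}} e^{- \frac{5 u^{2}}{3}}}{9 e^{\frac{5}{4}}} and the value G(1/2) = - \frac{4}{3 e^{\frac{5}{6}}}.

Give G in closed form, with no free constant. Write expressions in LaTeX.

G'(u) matches the chain-rule pattern g'(h)*h' with inner function h(u) = - \frac{5 u^{2}}{3} + \frac{5 u}{3} - \frac{5}{4}; substituting w = h(u) collapses the integral.
A general antiderivative is - \frac{4 e^{- \frac{5 u^{2}}{3} + \frac{5 u}{3} - \frac{5}{4}}}{3} + C.
The condition gives C = - \frac{4}{3 e^{\frac{5}{6}}} - (- \frac{4}{3 e^{\frac{5}{6}}}) = 0.
So G(u) = - \frac{4 e^{- \frac{5 u^{2}}{3} + \frac{5 u}{3} - \frac{5}{4}}}{3}.
Check: d/du[- \frac{4 e^{- \frac{5 u^{2}}{3} + \frac{5 u}{3} - \frac{5}{4}}}{3}] = \frac{\left(40 u - 20\right) e^{\frac{5 u}{3}} e^{- \frac{5 u^{2}}{3}}}{9 e^{\frac{5}{4}}}, which equals G'(u).

G(u) = - \frac{4 e^{- \frac{5 u^{2}}{3} + \frac{5 u}{3} - \frac{5}{4}}}{3}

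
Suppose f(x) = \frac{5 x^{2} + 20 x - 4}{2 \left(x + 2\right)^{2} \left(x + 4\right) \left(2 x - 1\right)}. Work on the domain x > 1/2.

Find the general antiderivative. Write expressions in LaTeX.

F(x) = \frac{29 \log{\left(x - \frac{1}{2} \right)}}{450} - \frac{3 \log{\left(x + 2 \right)}}{25} + \frac{\log{\left(x + 4 \right)}}{18} - \frac{6}{5 x + 10} + C

The denominator factors as 2 \left(x + 2\right)^{2} \left(x + 4\right) \left(2 x - 1\right); partial fractions split f into directly integrable pieces: \frac{29}{225 \left(2 x - 1\right)} + \frac{1}{18 \left(x + 4\right)} - \frac{3}{25 \left(x + 2\right)} + \frac{6}{5 \left(x + 2\right)^{2}}.
Check: d/dx[\frac{29 \log{\left(x - \frac{1}{2} \right)}}{450} - \frac{3 \log{\left(x + 2 \right)}}{25} + \frac{\log{\left(x + 4 \right)}}{18} - \frac{6}{5 x + 10}] = \frac{5 x^{2} + 20 x - 4}{4 x^{4} + 30 x^{3} + 64 x^{2} + 24 x - 32}, which equals f(x).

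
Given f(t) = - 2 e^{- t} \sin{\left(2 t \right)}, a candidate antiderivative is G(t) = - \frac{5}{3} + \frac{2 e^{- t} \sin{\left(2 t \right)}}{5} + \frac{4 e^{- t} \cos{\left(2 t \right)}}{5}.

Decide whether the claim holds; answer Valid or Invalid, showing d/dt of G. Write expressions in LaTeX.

d/dt[G] = - 2 e^{- t} \sin{\left(2 t \right)}
This equals f(t) exactly, so the claim holds.

Valid. The derivative of G reproduces f.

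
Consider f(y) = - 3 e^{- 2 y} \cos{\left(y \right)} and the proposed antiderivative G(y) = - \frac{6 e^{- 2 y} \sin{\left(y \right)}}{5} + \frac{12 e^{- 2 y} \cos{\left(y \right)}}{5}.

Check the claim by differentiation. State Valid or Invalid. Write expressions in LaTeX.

d/dy[G] = - 6 e^{- 2 y} \cos{\left(y \right)}
d/dy[G] - f(y) = - 3 e^{- 2 y} \cos{\left(y \right)} != 0.

Invalid: d/dy[G] - f = - 3 e^{- 2 y} \cos{\left(y \right)}, which is not 0.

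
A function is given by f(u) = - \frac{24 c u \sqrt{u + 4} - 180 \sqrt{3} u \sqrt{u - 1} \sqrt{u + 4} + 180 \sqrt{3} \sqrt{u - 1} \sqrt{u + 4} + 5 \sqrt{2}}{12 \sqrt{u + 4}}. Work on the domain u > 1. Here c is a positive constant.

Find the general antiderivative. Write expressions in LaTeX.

Check any antiderivative F(u) by computing F'(u) and comparing it with f(u).
Check: d/du[- \frac{6 c u^{2} - 36 \sqrt{3} u^{2} \sqrt{u - 1} + 72 \sqrt{3} u \sqrt{u - 1} - 36 \sqrt{3} \sqrt{u - 1} + 5 \sqrt{2} \sqrt{u + 4}}{6}] = \frac{- 24 c u \sqrt{u - 1} \sqrt{u + 4} + 180 \sqrt{3} u^{2} \sqrt{u + 4} - 360 \sqrt{3} u \sqrt{u + 4} - 5 \sqrt{2} \sqrt{u - 1} + 180 \sqrt{3} \sqrt{u + 4}}{12 \sqrt{u - 1} \sqrt{u + 4}}, which equals f(u).

F(u) = - \frac{6 c u^{2} - 36 \sqrt{3} u^{2} \sqrt{u - 1} + 72 \sqrt{3} u \sqrt{u - 1} - 36 \sqrt{3} \sqrt{u - 1} + 5 \sqrt{2} \sqrt{u + 4}}{6} + C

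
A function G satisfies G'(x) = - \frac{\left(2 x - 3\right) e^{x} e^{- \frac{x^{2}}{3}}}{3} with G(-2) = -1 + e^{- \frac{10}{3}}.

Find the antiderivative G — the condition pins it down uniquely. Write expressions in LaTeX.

G(x) = e^{- \frac{x^{2}}{3} + x} - 1

G'(x) matches the chain-rule pattern g'(h)*h' with inner function h(x) = - \frac{x^{2}}{3} + x; substituting u = h(x) collapses the integral.
A general antiderivative is e^{- \frac{x^{2}}{3} + x} + C.
The condition gives C = -1 + e^{- \frac{10}{3}} - (e^{- \frac{10}{3}}) = -1.
So G(x) = e^{- \frac{x^{2}}{3} + x} - 1.
Check: d/dx[e^{- \frac{x^{2}}{3} + x} - 1] = - \frac{2 x e^{x} e^{- \frac{x^{2}}{3}}}{3} + e^{x} e^{- \frac{x^{2}}{3}}, which equals G'(x).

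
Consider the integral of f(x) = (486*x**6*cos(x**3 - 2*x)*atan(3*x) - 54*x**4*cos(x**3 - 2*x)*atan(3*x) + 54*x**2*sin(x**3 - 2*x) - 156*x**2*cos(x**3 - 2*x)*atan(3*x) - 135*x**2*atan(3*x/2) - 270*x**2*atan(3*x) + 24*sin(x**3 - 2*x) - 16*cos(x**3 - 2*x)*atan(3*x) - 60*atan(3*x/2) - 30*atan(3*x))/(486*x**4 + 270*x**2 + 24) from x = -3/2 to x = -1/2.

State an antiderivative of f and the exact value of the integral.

Antiderivative: F(x) = -(-2*sin(x**3 - 2*x) + 5*atan(3*x/2))*atan(3*x)/6; value = -5*atan(3/4)*atan(3/2)/6 - sin(7/8)*atan(3/2)/3 - sin(3/8)*atan(9/2)/3 + 5*atan(9/4)*atan(9/2)/6

f has the shape u'v + uv' for u = sin(x**3 - 2*x)/3 - 5*atan(3*x/2)/6 and v = atan(3*x) — it is the derivative of the product u*v.
F(x) = -(-2*sin(x**3 - 2*x) + 5*atan(3*x/2))*atan(3*x)/6 is an antiderivative of f.
Check: d/dx[-(-2*sin(x**3 - 2*x) + 5*atan(3*x/2))*atan(3*x)/6] = (486*x**6*cos(x**3 - 2*x)*atan(3*x) - 54*x**4*cos(x**3 - 2*x)*atan(3*x) + 54*x**2*sin(x**3 - 2*x) - 156*x**2*cos(x**3 - 2*x)*atan(3*x) - 135*x**2*atan(3*x/2) - 270*x**2*atan(3*x) + 24*sin(x**3 - 2*x) - 16*cos(x**3 - 2*x)*atan(3*x) - 60*atan(3*x/2) - 30*atan(3*x))/(486*x**4 + 270*x**2 + 24) = f(x).
F(-1/2) = -5*atan(3/4)*atan(3/2)/6 - sin(7/8)*atan(3/2)/3; F(-3/2) = -5*atan(9/4)*atan(9/2)/6 + sin(3/8)*atan(9/2)/3.
Integral = F(-1/2) - F(-3/2) = -5*atan(3/4)*atan(3/2)/6 - sin(7/8)*atan(3/2)/3 - sin(3/8)*atan(9/2)/3 + 5*atan(9/4)*atan(9/2)/6.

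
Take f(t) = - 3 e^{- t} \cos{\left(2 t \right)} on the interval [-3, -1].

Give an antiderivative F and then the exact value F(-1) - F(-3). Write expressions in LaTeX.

Recover f(t) by differentiating a candidate F(t); any mismatch rules it out.
F(t) = \frac{\left(- 6 \sin{\left(2 t \right)} + 3 \cos{\left(2 t \right)}\right) e^{- t}}{5} is an antiderivative of f.
Check: d/dt[\frac{\left(- 6 \sin{\left(2 t \right)} + 3 \cos{\left(2 t \right)}\right) e^{- t}}{5}] = - 3 e^{- t} \cos{\left(2 t \right)} = f(t).
F(-1) = \frac{3 e \cos{\left(2 \right)}}{5} + \frac{6 e \sin{\left(2 \right)}}{5}; F(-3) = \frac{6 e^{3} \sin{\left(6 \right)}}{5} + \frac{3 e^{3} \cos{\left(6 \right)}}{5}.
Integral = F(-1) - F(-3) = - \frac{3 e^{3} \cos{\left(6 \right)}}{5} + \frac{3 e \cos{\left(2 \right)}}{5} + \frac{6 e \sin{\left(2 \right)}}{5} - \frac{6 e^{3} \sin{\left(6 \right)}}{5}.

Antiderivative: F(t) = \frac{\left(- 6 \sin{\left(2 t \right)} + 3 \cos{\left(2 t \right)}\right) e^{- t}}{5}; value = - \frac{3 e^{3} \cos{\left(6 \right)}}{5} + \frac{3 e \cos{\left(2 \right)}}{5} + \frac{6 e \sin{\left(2 \right)}}{5} - \frac{6 e^{3} \sin{\left(6 \right)}}{5}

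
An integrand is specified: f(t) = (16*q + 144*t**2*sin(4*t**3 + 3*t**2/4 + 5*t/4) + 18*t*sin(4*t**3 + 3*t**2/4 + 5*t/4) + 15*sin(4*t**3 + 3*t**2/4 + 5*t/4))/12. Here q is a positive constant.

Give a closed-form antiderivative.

An antiderivative is F(t) = 4*q*t/3 - cos(4*t**3 + 3*t**2/4 + 5*t/4).

Whatever form F(t) takes, F'(t) = f(t) is non-negotiable.
Check: d/dt[4*q*t/3 - cos(4*t**3 + 3*t**2/4 + 5*t/4)] = 4*q/3 + 12*t**2*sin(4*t**3 + 3*t**2/4 + 5*t/4) + 3*t*sin(4*t**3 + 3*t**2/4 + 5*t/4)/2 + 5*sin(4*t**3 + 3*t**2/4 + 5*t/4)/4, which equals f(t).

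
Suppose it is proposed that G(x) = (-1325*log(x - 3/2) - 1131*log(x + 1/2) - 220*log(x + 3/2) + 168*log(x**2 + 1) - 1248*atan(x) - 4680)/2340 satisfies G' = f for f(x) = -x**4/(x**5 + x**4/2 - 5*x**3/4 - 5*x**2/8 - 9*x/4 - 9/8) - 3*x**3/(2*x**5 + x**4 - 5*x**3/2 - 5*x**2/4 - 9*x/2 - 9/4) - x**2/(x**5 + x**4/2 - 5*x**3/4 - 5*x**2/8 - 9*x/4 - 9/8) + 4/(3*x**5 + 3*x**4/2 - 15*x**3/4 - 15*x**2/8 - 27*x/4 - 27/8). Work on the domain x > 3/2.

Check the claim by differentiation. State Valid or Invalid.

d/dx[G] = (-24*x**4 - 36*x**3 - 24*x**2 + 32)/(24*x**5 + 12*x**4 - 30*x**3 - 15*x**2 - 54*x - 27)
This equals f(x) exactly, so the claim holds.

Valid - differentiating G returns exactly f.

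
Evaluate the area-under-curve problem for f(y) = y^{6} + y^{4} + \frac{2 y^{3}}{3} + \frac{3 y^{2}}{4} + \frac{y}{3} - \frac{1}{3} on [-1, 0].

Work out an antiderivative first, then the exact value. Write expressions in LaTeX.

The integrand splits into summands that can be handled one at a time.
F(y) = \frac{y^{7}}{7} + \frac{y^{5}}{5} + \frac{y^{4}}{6} + \frac{y^{3}}{4} + \frac{y^{2}}{6} - \frac{y}{3} is an antiderivative of f.
Check: d/dy[\frac{y^{7}}{7} + \frac{y^{5}}{5} + \frac{y^{4}}{6} + \frac{y^{3}}{4} + \frac{y^{2}}{6} - \frac{y}{3}] = y^{6} + y^{4} + \frac{2 y^{3}}{3} + \frac{3 y^{2}}{4} + \frac{y}{3} - \frac{1}{3} = f(y).
F(0) = 0; F(-1) = \frac{31}{420}.
Integral = F(0) - F(-1) = - \frac{31}{420}.

Antiderivative: F(y) = \frac{y^{7}}{7} + \frac{y^{5}}{5} + \frac{y^{4}}{6} + \frac{y^{3}}{4} + \frac{y^{2}}{6} - \frac{y}{3}; value = - \frac{31}{420}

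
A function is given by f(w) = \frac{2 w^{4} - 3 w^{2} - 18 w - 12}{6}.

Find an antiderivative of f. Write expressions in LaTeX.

An antiderivative is F(w) = \frac{w^{5}}{15} - \frac{w^{3}}{6} - \frac{3 w^{2}}{2} - 2 w.

Whatever form F(w) takes, F'(w) = f(w) is non-negotiable.
Check: d/dw[\frac{w^{5}}{15} - \frac{w^{3}}{6} - \frac{3 w^{2}}{2} - 2 w] = \frac{w^{4}}{3} - \frac{w^{2}}{2} - 3 w - 2, which equals f(w).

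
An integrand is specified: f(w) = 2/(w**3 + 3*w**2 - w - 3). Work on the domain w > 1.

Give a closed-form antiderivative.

Factor the denominator ((w - 1)*(w + 1)*(w + 3)) and decompose: f = 1/(4*(w + 3)) - 1/(2*(w + 1)) + 1/(4*(w - 1)); each piece integrates to a log, atan, or power term.
Check: d/dw[-log(w + 1)/2 + log(w**2 + 2*w - 3)/4] = 2/(w**3 + 3*w**2 - w - 3) = f(w).

An antiderivative is F(w) = -log(w + 1)/2 + log(w**2 + 2*w - 3)/4.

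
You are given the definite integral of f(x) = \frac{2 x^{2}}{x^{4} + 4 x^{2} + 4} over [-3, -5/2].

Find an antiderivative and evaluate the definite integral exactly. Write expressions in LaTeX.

Any candidate F(x) must reproduce f(x) exactly when differentiated.
F(x) = \frac{\sqrt{2} x^{2} \operatorname{atan}{\left(\frac{\sqrt{2} x}{2} \right)} - 2 x + 2 \sqrt{2} \operatorname{atan}{\left(\frac{\sqrt{2} x}{2} \right)}}{2 \left(x^{2} + 2\right)} is an antiderivative of f.
Check: d/dx[\frac{\sqrt{2} x^{2} \operatorname{atan}{\left(\frac{\sqrt{2} x}{2} \right)} - 2 x + 2 \sqrt{2} \operatorname{atan}{\left(\frac{\sqrt{2} x}{2} \right)}}{2 \left(x^{2} + 2\right)}] = \frac{2 x^{2}}{x^{4} + 4 x^{2} + 4} = f(x).
F(-5/2) = - \frac{\sqrt{2} \operatorname{atan}{\left(\frac{5 \sqrt{2}}{4} \right)}}{2} + \frac{10}{33}; F(-3) = - \frac{\sqrt{2} \operatorname{atan}{\left(\frac{3 \sqrt{2}}{2} \right)}}{2} + \frac{3}{11}.
Integral = F(-5/2) - F(-3) = - \frac{\sqrt{2} \operatorname{atan}{\left(\frac{5 \sqrt{2}}{4} \right)}}{2} + \frac{1}{33} + \frac{\sqrt{2} \operatorname{atan}{\left(\frac{3 \sqrt{2}}{2} \right)}}{2}.

Antiderivative: F(x) = \frac{\sqrt{2} x^{2} \operatorname{atan}{\left(\frac{\sqrt{2} x}{2} \right)} - 2 x + 2 \sqrt{2} \operatorname{atan}{\left(\frac{\sqrt{2} x}{2} \right)}}{2 \left(x^{2} + 2\right)}; value = - \frac{\sqrt{2} \operatorname{atan}{\left(\frac{5 \sqrt{2}}{4} \right)}}{2} + \frac{1}{33} + \frac{\sqrt{2} \operatorname{atan}{\left(\frac{3 \sqrt{2}}{2} \right)}}{2}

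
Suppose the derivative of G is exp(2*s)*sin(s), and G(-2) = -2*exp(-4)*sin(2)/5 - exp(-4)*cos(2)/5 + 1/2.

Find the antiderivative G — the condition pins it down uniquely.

G(s) = (4*exp(2*s)*sin(s) - 2*exp(2*s)*cos(s) + 5)/10

Whatever form G(s) takes, its d/ds must return the stated G'(s).
A general antiderivative is 2*exp(2*s)*sin(s)/5 - exp(2*s)*cos(s)/5 + C.
The condition gives C = -2*exp(-4)*sin(2)/5 - exp(-4)*cos(2)/5 + 1/2 - (-2*exp(-4)*sin(2)/5 - exp(-4)*cos(2)/5) = 1/2.
So G(s) = (4*exp(2*s)*sin(s) - 2*exp(2*s)*cos(s) + 5)/10.
Check: d/ds[(4*exp(2*s)*sin(s) - 2*exp(2*s)*cos(s) + 5)/10] = exp(2*s)*sin(s) = G'(s).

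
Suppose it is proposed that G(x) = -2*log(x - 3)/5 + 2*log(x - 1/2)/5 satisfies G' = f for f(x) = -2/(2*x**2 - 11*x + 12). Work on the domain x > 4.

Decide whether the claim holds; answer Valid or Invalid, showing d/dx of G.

Invalid: d/dx[G] - f = (8*x - 18)/(4*x**4 - 36*x**3 + 107*x**2 - 117*x + 36), which is not 0.

d/dx[G] = -2/(2*x**2 - 7*x + 3)
d/dx[G] - f(x) = (8*x - 18)/(4*x**4 - 36*x**3 + 107*x**2 - 117*x + 36) != 0.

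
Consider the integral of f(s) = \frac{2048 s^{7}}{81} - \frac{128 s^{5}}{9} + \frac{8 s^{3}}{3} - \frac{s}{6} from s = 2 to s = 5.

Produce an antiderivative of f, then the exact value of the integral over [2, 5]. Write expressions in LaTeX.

Antiderivative: F(s) = \frac{256 s^{8}}{81} - \frac{64 s^{6}}{27} + \frac{2 s^{4}}{3} - \frac{s^{2}}{12}; value = \frac{129305995}{108}

The substitution u = \frac{4 s^{2}}{3} - \frac{1}{4} works: f is exactly (dF/du)*(du/ds) for that inner function.
F(s) = \frac{256 s^{8}}{81} - \frac{64 s^{6}}{27} + \frac{2 s^{4}}{3} - \frac{s^{2}}{12} is an antiderivative of f.
Check: d/ds[\frac{256 s^{8}}{81} - \frac{64 s^{6}}{27} + \frac{2 s^{4}}{3} - \frac{s^{2}}{12}] = \frac{2048 s^{7}}{81} - \frac{128 s^{5}}{9} + \frac{8 s^{3}}{3} - \frac{s}{6} = f(s).
F(5) = \frac{388134325}{324}; F(2) = \frac{54085}{81}.
Integral = F(5) - F(2) = \frac{129305995}{108}.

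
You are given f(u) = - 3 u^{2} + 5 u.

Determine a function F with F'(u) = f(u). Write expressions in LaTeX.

An antiderivative is F(u) = - u^{3} + \frac{5 u^{2}}{2}.

The integrand splits into summands that can be handled one at a time.
Check: d/du[- u^{3} + \frac{5 u^{2}}{2}] = - 3 u^{2} + 5 u = f(u).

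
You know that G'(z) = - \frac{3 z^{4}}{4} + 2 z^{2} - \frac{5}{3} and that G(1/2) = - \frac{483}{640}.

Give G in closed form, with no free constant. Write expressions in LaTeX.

G(z) = - \frac{3 z^{5}}{20} + \frac{2 z^{3}}{3} - \frac{5 z}{3}

Integrate term by term and add the pieces.
A general antiderivative is - \frac{3 z^{5}}{20} + \frac{2 z^{3}}{3} - \frac{5 z}{3} + C.
The condition gives C = - \frac{483}{640} - (- \frac{483}{640}) = 0.
So G(z) = - \frac{3 z^{5}}{20} + \frac{2 z^{3}}{3} - \frac{5 z}{3}.
Check: d/dz[- \frac{3 z^{5}}{20} + \frac{2 z^{3}}{3} - \frac{5 z}{3}] = - \frac{3 z^{4}}{4} + 2 z^{2} - \frac{5}{3} = G'(z).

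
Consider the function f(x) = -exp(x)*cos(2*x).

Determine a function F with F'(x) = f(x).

A first test for any F(x): its x-derivative must equal f(x) identically.
Check: d/dx[(-2*sin(2*x) - cos(2*x))*exp(x)/5] = -exp(x)*cos(2*x) = f(x).

An antiderivative is F(x) = (-2*sin(2*x) - cos(2*x))*exp(x)/5.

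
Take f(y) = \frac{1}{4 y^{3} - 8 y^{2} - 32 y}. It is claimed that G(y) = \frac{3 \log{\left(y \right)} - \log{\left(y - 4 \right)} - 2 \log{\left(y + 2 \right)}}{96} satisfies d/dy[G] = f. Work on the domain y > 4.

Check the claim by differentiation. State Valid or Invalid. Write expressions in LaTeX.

d/dy[G] = - \frac{1}{4 y^{3} - 8 y^{2} - 32 y}
d/dy[G] - f(y) = - \frac{1}{2 y^{3} - 4 y^{2} - 16 y} != 0.

Invalid: d/dy[G] - f = - \frac{1}{2 y^{3} - 4 y^{2} - 16 y}, which is not 0.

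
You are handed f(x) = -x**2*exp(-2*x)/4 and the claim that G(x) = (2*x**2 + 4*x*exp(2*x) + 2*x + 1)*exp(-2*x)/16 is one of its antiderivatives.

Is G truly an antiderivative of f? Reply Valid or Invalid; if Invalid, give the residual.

d/dx[G] = (-x**2 + exp(2*x))*exp(-2*x)/4
d/dx[G] - f(x) = 1/4 != 0.

Invalid: d/dx[G] - f = 1/4, which is not 0.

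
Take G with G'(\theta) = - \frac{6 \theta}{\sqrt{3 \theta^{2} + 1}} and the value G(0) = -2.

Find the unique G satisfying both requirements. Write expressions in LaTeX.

The substitution u = 3 \theta^{2} + 1 works: G'(\theta) is exactly (dG/du)*(du/d\theta) for that inner function.
A general antiderivative is - 2 \sqrt{3 \theta^{2} + 1} + C.
The condition gives C = -2 - (-2) = 0.
So G(\theta) = - 2 \sqrt{3 \theta^{2} + 1}.
Check: d/d\theta[- 2 \sqrt{3 \theta^{2} + 1}] = - \frac{6 \theta}{\sqrt{3 \theta^{2} + 1}} = G'(\theta).

G(\theta) = - 2 \sqrt{3 \theta^{2} + 1}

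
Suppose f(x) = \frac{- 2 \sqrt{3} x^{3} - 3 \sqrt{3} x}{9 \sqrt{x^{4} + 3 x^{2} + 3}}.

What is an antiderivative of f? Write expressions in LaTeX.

An antiderivative is F(x) = - \frac{\sqrt{3} \sqrt{x^{4} + 3 x^{2} + 3}}{9}.

f matches the chain-rule pattern g'(h)*h' with inner function h(x) = \frac{x^{4}}{3} + x^{2} + 1; substituting u = h(x) collapses the integral.
Check: d/dx[- \frac{\sqrt{3} \sqrt{x^{4} + 3 x^{2} + 3}}{9}] = \frac{- 2 \sqrt{3} x^{3} - 3 \sqrt{3} x}{9 \sqrt{x^{4} + 3 x^{2} + 3}} = f(x).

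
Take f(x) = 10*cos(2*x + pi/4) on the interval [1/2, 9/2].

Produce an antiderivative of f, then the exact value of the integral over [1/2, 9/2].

Antiderivative: F(x) = 5*sin(2*x + pi/4); value = -5*sin(pi/4 + 1) + 5*sin(pi/4 + 9)

Recover f(x) by differentiating a candidate F(x); any mismatch rules it out.
F(x) = 5*sin(2*x + pi/4) is an antiderivative of f.
Check: d/dx[5*sin(2*x + pi/4)] = 10*cos(2*x + pi/4) = f(x).
F(9/2) = 5*sin(pi/4 + 9); F(1/2) = 5*sin(pi/4 + 1).
Integral = F(9/2) - F(1/2) = -5*sin(pi/4 + 1) + 5*sin(pi/4 + 9).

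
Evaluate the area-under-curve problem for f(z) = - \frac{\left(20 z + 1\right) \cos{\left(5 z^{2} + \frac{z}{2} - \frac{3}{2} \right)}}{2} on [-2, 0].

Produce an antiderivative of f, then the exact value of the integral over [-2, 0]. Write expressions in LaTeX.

Antiderivative: F(z) = - \sin{\left(5 z^{2} + \frac{z}{2} - \frac{3}{2} \right)}; value = \sin{\left(\frac{35}{2} \right)} + \sin{\left(\frac{3}{2} \right)}

The substitution u = 5 z^{2} + \frac{z}{2} - \frac{3}{2} works: f is exactly (dF/du)*(du/dz) for that inner function.
F(z) = - \sin{\left(5 z^{2} + \frac{z}{2} - \frac{3}{2} \right)} is an antiderivative of f.
Check: d/dz[- \sin{\left(5 z^{2} + \frac{z}{2} - \frac{3}{2} \right)}] = - 10 z \cos{\left(5 z^{2} + \frac{z}{2} - \frac{3}{2} \right)} - \frac{\cos{\left(5 z^{2} + \frac{z}{2} - \frac{3}{2} \right)}}{2}, which equals f(z).
F(0) = \sin{\left(\frac{3}{2} \right)}; F(-2) = - \sin{\left(\frac{35}{2} \right)}.
Integral = F(0) - F(-2) = \sin{\left(\frac{35}{2} \right)} + \sin{\left(\frac{3}{2} \right)}.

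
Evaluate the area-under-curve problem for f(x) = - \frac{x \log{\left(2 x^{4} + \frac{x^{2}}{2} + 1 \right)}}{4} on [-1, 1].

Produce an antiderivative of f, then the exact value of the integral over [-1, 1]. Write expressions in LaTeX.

Check any antiderivative F(x) by computing F'(x) and comparing it with f(x).
F(x) = - \frac{x^{2} \log{\left(2 x^{4} + \frac{x^{2}}{2} + 1 \right)}}{8} + \frac{x^{2}}{4} - \frac{\log{\left(x^{4} + \frac{x^{2}}{4} + \frac{1}{2} \right)}}{64} - \frac{\sqrt{31} \operatorname{atan}{\left(\frac{8 \sqrt{31} x^{2}}{31} + \frac{\sqrt{31}}{31} \right)}}{32} is an antiderivative of f.
Check: d/dx[- \frac{x^{2} \log{\left(2 x^{4} + \frac{x^{2}}{2} + 1 \right)}}{8} + \frac{x^{2}}{4} - \frac{\log{\left(x^{4} + \frac{x^{2}}{4} + \frac{1}{2} \right)}}{64} - \frac{\sqrt{31} \operatorname{atan}{\left(\frac{8 \sqrt{31} x^{2}}{31} + \frac{\sqrt{31}}{31} \right)}}{32}] = - \frac{x \log{\left(2 x^{4} + \frac{x^{2}}{2} + 1 \right)}}{4} = f(x).
F(1) = - \frac{\sqrt{31} \operatorname{atan}{\left(\frac{9 \sqrt{31}}{31} \right)}}{32} - \frac{\log{\left(\frac{7}{2} \right)}}{8} - \frac{\log{\left(\frac{7}{4} \right)}}{64} + \frac{1}{4}; F(-1) = - \frac{\sqrt{31} \operatorname{atan}{\left(\frac{9 \sqrt{31}}{31} \right)}}{32} - \frac{\log{\left(\frac{7}{2} \right)}}{8} - \frac{\log{\left(\frac{7}{4} \right)}}{64} + \frac{1}{4}.
Integral = F(1) - F(-1) = 0.

Antiderivative: F(x) = - \frac{x^{2} \log{\left(2 x^{4} + \frac{x^{2}}{2} + 1 \right)}}{8} + \frac{x^{2}}{4} - \frac{\log{\left(x^{4} + \frac{x^{2}}{4} + \frac{1}{2} \right)}}{64} - \frac{\sqrt{31} \operatorname{atan}{\left(\frac{8 \sqrt{31} x^{2}}{31} + \frac{\sqrt{31}}{31} \right)}}{32}; value = 0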